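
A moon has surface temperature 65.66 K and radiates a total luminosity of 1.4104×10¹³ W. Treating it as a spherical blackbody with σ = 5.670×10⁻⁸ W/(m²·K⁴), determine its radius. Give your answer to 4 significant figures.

R ≈ 1.032×10⁶ m

L = 4πR²σT⁴ ⇒ R = √(L/(4πσT⁴)).
σT⁴ = 1.05387 W/m², so R = √(1.4104×10¹³/(4π×1.05387)) = 1.032×10⁶ m.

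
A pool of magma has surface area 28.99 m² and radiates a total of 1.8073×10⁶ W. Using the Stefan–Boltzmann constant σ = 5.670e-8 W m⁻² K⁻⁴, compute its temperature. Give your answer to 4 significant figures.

T ≈ 1024 K

Area A = 28.99 m².
P = σAT⁴ ⇒ T = (P/(σA))^(1/4) = (1.8073×10⁶/(5.670×10⁻⁸×28.99))^(1/4) = 1024 K.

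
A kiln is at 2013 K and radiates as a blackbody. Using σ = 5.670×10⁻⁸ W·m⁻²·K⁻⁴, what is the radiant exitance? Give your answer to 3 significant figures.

I ≈ 9.31×10⁵ W/m²

Stefan–Boltzmann: I = σT⁴ = 5.670×10⁻⁸ × (2013)⁴ = 9.31×10⁵ W/m².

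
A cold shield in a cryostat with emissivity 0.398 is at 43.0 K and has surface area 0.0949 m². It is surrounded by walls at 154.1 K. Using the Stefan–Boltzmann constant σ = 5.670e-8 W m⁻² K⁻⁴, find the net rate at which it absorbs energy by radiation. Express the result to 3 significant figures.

Net gain ≈ 1.20 W

Area A = 0.0949 m².
Net radiated power P_net = εσA(T⁴ − T₀⁴) = 0.398×5.670×10⁻⁸×0.0949×(43.0⁴ − 154.1⁴).
T⁴ − T₀⁴ = 3.41880×10⁶ − 5.63911×10⁸ = -5.60492×10⁸ K⁴, so P_net = -1.20 W — negative, meaning a net gain of 1.20 W.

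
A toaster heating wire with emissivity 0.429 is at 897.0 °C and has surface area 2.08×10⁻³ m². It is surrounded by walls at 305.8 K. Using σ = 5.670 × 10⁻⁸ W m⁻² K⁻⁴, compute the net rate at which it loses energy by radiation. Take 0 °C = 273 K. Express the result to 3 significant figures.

T = 897.0 °C + 273 = 1170.0 K.
Area A = 2.08×10⁻³ m².
Net radiated power P_net = εσA(T⁴ − T₀⁴) = 0.429×5.670×10⁻⁸×2.08×10⁻³×(1170.0⁴ − 305.8⁴).
T⁴ − T₀⁴ = 1.87389×10¹² − 8.74480×10⁹ = 1.86515×10¹² K⁴, so P_net = 94.4 W.

Net loss ≈ 94.4 W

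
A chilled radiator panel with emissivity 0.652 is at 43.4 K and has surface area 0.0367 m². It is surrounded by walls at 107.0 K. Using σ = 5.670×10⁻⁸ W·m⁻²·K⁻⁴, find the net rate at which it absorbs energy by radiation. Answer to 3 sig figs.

Area A = 0.0367 m².
Net radiated power P_net = εσA(T⁴ − T₀⁴) = 0.652×5.670×10⁻⁸×0.0367×(43.4⁴ − 107.0⁴).
T⁴ − T₀⁴ = 3.54780×10⁶ − 1.31080×10⁸ = -1.27532×10⁸ K⁴, so P_net = -0.173 W — negative, meaning a net gain of 0.173 W.

Net gain ≈ 0.173 W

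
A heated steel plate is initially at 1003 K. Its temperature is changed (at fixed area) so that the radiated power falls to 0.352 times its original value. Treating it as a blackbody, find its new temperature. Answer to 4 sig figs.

T₂ ≈ 772.6 K

P ∝ T⁴, so T₂/T₁ = (P₂/P₁)^(1/4) = (0.352)^(1/4) = 0.770257.
T₂ = 1003 × 0.770257 = 772.6 K.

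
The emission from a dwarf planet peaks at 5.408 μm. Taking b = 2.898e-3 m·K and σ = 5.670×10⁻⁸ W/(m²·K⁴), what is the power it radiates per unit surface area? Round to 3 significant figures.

I ≈ 4.68×10³ W/m²

Wien's law: T = b/λ_max = 2.898×10⁻³/5.408×10⁻⁶ = 535.873 K.
Then I = σT⁴ = 5.670×10⁻⁸×(535.873)⁴ = 4.68×10³ W/m².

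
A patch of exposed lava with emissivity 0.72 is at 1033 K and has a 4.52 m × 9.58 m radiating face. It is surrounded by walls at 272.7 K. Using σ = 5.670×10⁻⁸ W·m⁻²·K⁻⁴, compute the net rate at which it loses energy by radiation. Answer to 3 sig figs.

Area A = 4.52 × 9.58 = 43.3016 m².
Net radiated power P_net = εσA(T⁴ − T₀⁴) = 0.72×5.670×10⁻⁸×43.3016×(1033⁴ − 272.7⁴).
T⁴ − T₀⁴ = 1.13868×10¹² − 5.53020×10⁹ = 1.13315×10¹² K⁴, so P_net = 2.00×10⁶ W.

Net loss ≈ 2.00×10⁶ W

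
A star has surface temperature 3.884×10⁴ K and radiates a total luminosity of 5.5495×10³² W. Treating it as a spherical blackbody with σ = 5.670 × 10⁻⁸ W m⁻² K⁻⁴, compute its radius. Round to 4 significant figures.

R ≈ 1.850×10¹⁰ m

L = 4πR²σT⁴ ⇒ R = √(L/(4πσT⁴)).
σT⁴ = 1.29033×10¹¹ W/m², so R = √(5.5495×10³²/(4π×1.29033×10¹¹)) = 1.850×10¹⁰ m.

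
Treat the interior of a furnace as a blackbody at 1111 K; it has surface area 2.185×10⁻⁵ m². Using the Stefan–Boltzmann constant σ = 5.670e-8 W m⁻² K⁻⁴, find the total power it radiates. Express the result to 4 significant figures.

Area A = 2.185×10⁻⁵ m².
P = σAT⁴ = 5.670×10⁻⁸ × 2.185×10⁻⁵ × (1111)⁴ = 1.888 W.

P ≈ 1.888 W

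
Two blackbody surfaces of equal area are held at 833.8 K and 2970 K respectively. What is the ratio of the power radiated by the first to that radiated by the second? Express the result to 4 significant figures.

P₁/P₂ ≈ 6.212×10⁻³

With equal areas, P₁/P₂ = (T₁/T₂)⁴ = (833.8/2970)⁴ = 6.212×10⁻³.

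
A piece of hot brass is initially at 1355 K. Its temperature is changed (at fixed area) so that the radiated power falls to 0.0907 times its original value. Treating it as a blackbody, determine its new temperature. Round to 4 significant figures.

P ∝ T⁴, so T₂/T₁ = (P₂/P₁)^(1/4) = (0.0907)^(1/4) = 0.548784.
T₂ = 1355 × 0.548784 = 743.6 K.

T₂ ≈ 743.6 K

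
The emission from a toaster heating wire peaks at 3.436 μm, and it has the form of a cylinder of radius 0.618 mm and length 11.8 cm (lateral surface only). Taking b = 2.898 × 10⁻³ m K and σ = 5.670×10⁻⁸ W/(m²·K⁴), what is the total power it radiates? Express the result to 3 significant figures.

P ≈ 13.1 W

Wien's law: T = b/λ_max = 2.898×10⁻³/3.436×10⁻⁶ = 843.423 K.
Lateral area A = 2πrL = 2π×6.18×10⁻⁴×0.118 = 4.58195×10⁻⁴ m².
Then P = σAT⁴ = 5.670×10⁻⁸×4.58195×10⁻⁴×(843.423)⁴ = 13.1 W.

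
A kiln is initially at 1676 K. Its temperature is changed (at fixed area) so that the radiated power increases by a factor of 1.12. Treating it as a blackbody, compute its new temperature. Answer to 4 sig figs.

T₂ ≈ 1724 K

P ∝ T⁴, so T₂/T₁ = (P₂/P₁)^(1/4) = (1.12)^(1/4) = 1.02874.
T₂ = 1676 × 1.02874 = 1724 K.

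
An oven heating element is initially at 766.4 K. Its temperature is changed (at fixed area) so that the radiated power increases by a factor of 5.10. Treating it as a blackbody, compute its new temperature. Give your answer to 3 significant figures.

P ∝ T⁴, so T₂/T₁ = (P₂/P₁)^(1/4) = (5.10)^(1/4) = 1.50277.
T₂ = 766.4 × 1.50277 = 1.15×10³ K.

T₂ ≈ 1.15×10³ K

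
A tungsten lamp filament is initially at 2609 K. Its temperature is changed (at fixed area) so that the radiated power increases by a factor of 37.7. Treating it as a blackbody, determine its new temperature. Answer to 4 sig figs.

P ∝ T⁴, so T₂/T₁ = (P₂/P₁)^(1/4) = (37.7)^(1/4) = 2.47791.
T₂ = 2609 × 2.47791 = 6465 K.

T₂ ≈ 6465 K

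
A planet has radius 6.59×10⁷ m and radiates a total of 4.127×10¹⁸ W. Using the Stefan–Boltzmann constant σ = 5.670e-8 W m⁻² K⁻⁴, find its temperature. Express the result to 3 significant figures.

T ≈ 191 K

Surface area A = 4πR² = 4π(6.59×10⁷ m)² = 5.45734×10¹⁶ m².
P = σAT⁴ ⇒ T = (P/(σA))^(1/4) = (4.127×10¹⁸/(5.670×10⁻⁸×5.45734×10¹⁶))^(1/4) = 191 K.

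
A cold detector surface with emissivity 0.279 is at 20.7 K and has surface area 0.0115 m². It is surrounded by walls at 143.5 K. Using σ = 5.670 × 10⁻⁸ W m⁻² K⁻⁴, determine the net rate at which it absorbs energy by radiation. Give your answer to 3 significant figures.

Net gain ≈ 0.0771 W

Area A = 0.0115 m².
Net radiated power P_net = εσA(T⁴ − T₀⁴) = 0.279×5.670×10⁻⁸×0.0115×(20.7⁴ − 143.5⁴).
T⁴ − T₀⁴ = 1.83604×10⁵ − 4.24041×10⁸ = -4.23857×10⁸ K⁴, so P_net = -0.0771 W — negative, meaning a net gain of 0.0771 W.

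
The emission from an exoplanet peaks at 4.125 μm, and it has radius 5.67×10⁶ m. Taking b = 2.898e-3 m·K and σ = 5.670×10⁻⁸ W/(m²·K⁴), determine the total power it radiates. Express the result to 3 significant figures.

Wien's law: T = b/λ_max = 2.898×10⁻³/4.125×10⁻⁶ = 702.545 K.
Surface area A = 4πR² = 4π(5.67×10⁶ m)² = 4.03995×10¹⁴ m².
Then P = σAT⁴ = 5.670×10⁻⁸×4.03995×10¹⁴×(702.545)⁴ = 5.58×10¹⁸ W.

P ≈ 5.58×10¹⁸ W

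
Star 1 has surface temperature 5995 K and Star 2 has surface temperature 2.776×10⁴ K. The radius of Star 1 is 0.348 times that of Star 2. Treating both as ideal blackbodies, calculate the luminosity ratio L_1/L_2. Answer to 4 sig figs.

L_1/L_2 ≈ 2.634×10⁻⁴

L ∝ R²T⁴, so L_1/L_2 = (R_1/R_2)²(T_1/T_2)⁴ = (0.348)² × (5995/2.776×10⁴)⁴ = 0.121104 × 2.17510×10⁻³ = 2.634×10⁻⁴.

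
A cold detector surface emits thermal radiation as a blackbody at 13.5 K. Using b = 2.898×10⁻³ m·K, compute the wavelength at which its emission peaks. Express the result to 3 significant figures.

λ_max ≈ 2.15×10⁻⁴ m

Wien's displacement law: λ_max = b/T = (2.898×10⁻³ m·K)/(13.5 K) = 2.147×10⁻⁴ m.
That is 2.15×10⁻⁴ m, in the infrared range.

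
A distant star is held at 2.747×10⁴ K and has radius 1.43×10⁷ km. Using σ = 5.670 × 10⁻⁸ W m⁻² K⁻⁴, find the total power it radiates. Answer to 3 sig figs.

P ≈ 8.30×10³¹ W

Surface area A = 4πR² = 4π(1.43×10¹⁰ m)² = 2.56970×10²¹ m².
P = σAT⁴ = 5.670×10⁻⁸ × 2.56970×10²¹ × (2.747×10⁴)⁴ = 8.30×10³¹ W.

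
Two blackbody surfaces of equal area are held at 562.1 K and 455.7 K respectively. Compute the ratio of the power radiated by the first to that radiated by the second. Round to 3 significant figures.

P₁/P₂ ≈ 2.31

With equal areas, P₁/P₂ = (T₁/T₂)⁴ = (562.1/455.7)⁴ = 2.31.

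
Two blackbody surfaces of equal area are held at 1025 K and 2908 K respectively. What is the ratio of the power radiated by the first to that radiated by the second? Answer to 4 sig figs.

With equal areas, P₁/P₂ = (T₁/T₂)⁴ = (1025/2908)⁴ = 0.01544.

P₁/P₂ ≈ 0.01544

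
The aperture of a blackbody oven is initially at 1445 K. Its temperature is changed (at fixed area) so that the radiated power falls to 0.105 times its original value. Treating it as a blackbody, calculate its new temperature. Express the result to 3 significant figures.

P ∝ T⁴, so T₂/T₁ = (P₂/P₁)^(1/4) = (0.105)^(1/4) = 0.569243.
T₂ = 1445 × 0.569243 = 823 K.

T₂ ≈ 823 K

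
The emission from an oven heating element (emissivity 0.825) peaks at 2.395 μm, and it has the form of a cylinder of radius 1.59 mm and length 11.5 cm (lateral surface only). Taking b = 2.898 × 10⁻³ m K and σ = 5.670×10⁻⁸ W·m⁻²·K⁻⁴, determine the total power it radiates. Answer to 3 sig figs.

P ≈ 115 W

Wien's law: T = b/λ_max = 2.898×10⁻³/2.395×10⁻⁶ = 1210.02 K.
Lateral area A = 2πrL = 2π×1.59×10⁻³×0.115 = 1.14888×10⁻³ m².
Then P = εσAT⁴ = 0.825×5.670×10⁻⁸×1.14888×10⁻³×(1210.02)⁴ = 115 W.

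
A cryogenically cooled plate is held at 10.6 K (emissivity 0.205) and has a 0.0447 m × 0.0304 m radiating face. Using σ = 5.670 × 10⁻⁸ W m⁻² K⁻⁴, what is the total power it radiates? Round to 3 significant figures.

Area A = 0.0447 × 0.0304 = 1.35888×10⁻³ m².
P = εσAT⁴ = 0.205 × 5.670×10⁻⁸ × 1.35888×10⁻³ × (10.6)⁴ = 1.99×10⁻⁷ W.

P ≈ 1.99×10⁻⁷ W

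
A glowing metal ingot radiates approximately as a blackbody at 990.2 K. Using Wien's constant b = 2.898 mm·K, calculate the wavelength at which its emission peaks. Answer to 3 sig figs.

Wien's displacement law: λ_max = b/T = (2.898×10⁻³ m·K)/(990.2 K) = 2.927×10⁻⁶ m.
That is 2.93×10³ nm, in the infrared range.

λ_max ≈ 2.93×10³ nm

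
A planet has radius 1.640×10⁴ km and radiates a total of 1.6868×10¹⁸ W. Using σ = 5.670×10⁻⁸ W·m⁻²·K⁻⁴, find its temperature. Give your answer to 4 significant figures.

Surface area A = 4πR² = 4π(1.640×10⁷ m)² = 3.37985×10¹⁵ m².
P = σAT⁴ ⇒ T = (P/(σA))^(1/4) = (1.6868×10¹⁸/(5.670×10⁻⁸×3.37985×10¹⁵))^(1/4) = 306.3 K.

T ≈ 306.3 K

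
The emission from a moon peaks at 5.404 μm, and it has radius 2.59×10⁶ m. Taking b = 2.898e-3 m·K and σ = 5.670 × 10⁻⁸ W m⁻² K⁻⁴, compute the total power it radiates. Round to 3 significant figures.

Wien's law: T = b/λ_max = 2.898×10⁻³/5.404×10⁻⁶ = 536.269 K.
Surface area A = 4πR² = 4π(2.59×10⁶ m)² = 8.42965×10¹³ m².
Then P = σAT⁴ = 5.670×10⁻⁸×8.42965×10¹³×(536.269)⁴ = 3.95×10¹⁷ W.

P ≈ 3.95×10¹⁷ W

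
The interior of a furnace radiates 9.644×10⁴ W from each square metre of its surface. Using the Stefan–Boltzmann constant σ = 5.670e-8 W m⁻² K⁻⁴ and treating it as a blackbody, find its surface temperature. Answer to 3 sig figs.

T ≈ 1.14×10³ K

I = σT⁴, so T = (I/σ)^(1/4) = (9.644×10⁴/(5.670×10⁻⁸))^(1/4) = 1.14×10³ K.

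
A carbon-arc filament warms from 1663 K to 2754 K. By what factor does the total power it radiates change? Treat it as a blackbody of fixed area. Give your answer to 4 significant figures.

P₂/P₁ ≈ 7.521

P ∝ T⁴, so P₂/P₁ = (T₂/T₁)⁴ = (2754/1663)⁴ = (1.65604)⁴ = 7.521.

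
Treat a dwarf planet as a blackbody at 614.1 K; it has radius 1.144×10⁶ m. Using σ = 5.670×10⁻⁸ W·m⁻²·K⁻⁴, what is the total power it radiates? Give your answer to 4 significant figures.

Surface area A = 4πR² = 4π(1.144×10⁶ m)² = 1.64461×10¹³ m².
P = σAT⁴ = 5.670×10⁻⁸ × 1.64461×10¹³ × (614.1)⁴ = 1.326×10¹⁷ W.

P ≈ 1.326×10¹⁷ W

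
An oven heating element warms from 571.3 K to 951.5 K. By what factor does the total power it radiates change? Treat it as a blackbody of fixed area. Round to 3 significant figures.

P ∝ T⁴, so P₂/P₁ = (T₂/T₁)⁴ = (951.5/571.3)⁴ = (1.66550)⁴ = 7.69.

P₂/P₁ ≈ 7.69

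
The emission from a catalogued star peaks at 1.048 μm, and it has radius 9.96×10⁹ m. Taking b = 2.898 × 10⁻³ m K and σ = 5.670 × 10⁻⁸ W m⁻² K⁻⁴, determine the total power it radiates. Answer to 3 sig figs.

P ≈ 4.13×10²⁷ W

Wien's law: T = b/λ_max = 2.898×10⁻³/1.048×10⁻⁶ = 2765.27 K.
Surface area A = 4πR² = 4π(9.96×10⁹ m)² = 1.24660×10²¹ m².
Then P = σAT⁴ = 5.670×10⁻⁸×1.24660×10²¹×(2765.27)⁴ = 4.13×10²⁷ W.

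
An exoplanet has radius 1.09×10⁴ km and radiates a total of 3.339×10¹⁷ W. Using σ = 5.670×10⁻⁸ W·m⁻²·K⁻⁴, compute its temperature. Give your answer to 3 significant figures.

T ≈ 251 K

Surface area A = 4πR² = 4π(1.09×10⁷ m)² = 1.49301×10¹⁵ m².
P = σAT⁴ ⇒ T = (P/(σA))^(1/4) = (3.339×10¹⁷/(5.670×10⁻⁸×1.49301×10¹⁵))^(1/4) = 251 K.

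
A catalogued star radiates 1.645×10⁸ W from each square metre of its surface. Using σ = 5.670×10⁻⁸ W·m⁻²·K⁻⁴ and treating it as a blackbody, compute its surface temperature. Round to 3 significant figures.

T ≈ 7.34×10³ K

I = σT⁴, so T = (I/σ)^(1/4) = (1.645×10⁸/(5.670×10⁻⁸))^(1/4) = 7.34×10³ K.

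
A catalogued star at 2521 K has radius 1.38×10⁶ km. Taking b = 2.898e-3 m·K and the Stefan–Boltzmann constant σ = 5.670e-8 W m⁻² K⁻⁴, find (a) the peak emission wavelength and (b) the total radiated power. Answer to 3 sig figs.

(a) λ_max = b/T = 2.898×10⁻³/2521 = 1.150×10⁻⁶ m = 1.15 μm.
Surface area A = 4πR² = 4π(1.38×10⁹ m)² = 2.39314×10¹⁹ m².
(b) P = σAT⁴ = 5.670×10⁻⁸×2.39314×10¹⁹×(2521)⁴ = 5.48×10²⁵ W.

λ_max ≈ 1.15 μm; P ≈ 5.48×10²⁵ W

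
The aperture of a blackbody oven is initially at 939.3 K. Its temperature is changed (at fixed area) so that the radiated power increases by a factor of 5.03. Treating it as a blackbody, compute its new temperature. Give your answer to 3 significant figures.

T₂ ≈ 1.41×10³ K

P ∝ T⁴, so T₂/T₁ = (P₂/P₁)^(1/4) = (5.03)^(1/4) = 1.49759.
T₂ = 939.3 × 1.49759 = 1.41×10³ K.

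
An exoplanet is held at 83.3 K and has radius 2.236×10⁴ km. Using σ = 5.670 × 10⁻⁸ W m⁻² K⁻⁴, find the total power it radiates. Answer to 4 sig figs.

P ≈ 1.715×10¹⁶ W

Surface area A = 4πR² = 4π(2.236×10⁷ m)² = 6.28280×10¹⁵ m².
P = σAT⁴ = 5.670×10⁻⁸ × 6.28280×10¹⁵ × (83.3)⁴ = 1.715×10¹⁶ W.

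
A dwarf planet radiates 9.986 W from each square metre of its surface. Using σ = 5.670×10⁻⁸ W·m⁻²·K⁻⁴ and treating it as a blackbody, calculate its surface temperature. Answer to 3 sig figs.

I = σT⁴, so T = (I/σ)^(1/4) = (9.986/(5.670×10⁻⁸))^(1/4) = 115 K.

T ≈ 115 K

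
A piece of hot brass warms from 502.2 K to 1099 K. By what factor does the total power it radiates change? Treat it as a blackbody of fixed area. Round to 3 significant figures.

P ∝ T⁴, so P₂/P₁ = (T₂/T₁)⁴ = (1099/502.2)⁴ = (2.18837)⁴ = 22.9.

P₂/P₁ ≈ 22.9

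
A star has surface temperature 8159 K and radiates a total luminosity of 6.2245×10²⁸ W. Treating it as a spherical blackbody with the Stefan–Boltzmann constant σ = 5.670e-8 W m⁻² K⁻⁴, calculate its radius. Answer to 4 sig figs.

R ≈ 4.440×10⁹ m

L = 4πR²σT⁴ ⇒ R = √(L/(4πσT⁴)).
σT⁴ = 2.51264×10⁸ W/m², so R = √(6.2245×10²⁸/(4π×2.51264×10⁸)) = 4.440×10⁹ m.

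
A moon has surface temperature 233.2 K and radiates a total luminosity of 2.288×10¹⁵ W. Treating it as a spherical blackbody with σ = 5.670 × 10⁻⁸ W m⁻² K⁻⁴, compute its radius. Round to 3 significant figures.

L = 4πR²σT⁴ ⇒ R = √(L/(4πσT⁴)).
σT⁴ = 167.686 W/m², so R = √(2.288×10¹⁵/(4π×167.686)) = 1.04×10⁶ m.

R ≈ 1.04×10⁶ m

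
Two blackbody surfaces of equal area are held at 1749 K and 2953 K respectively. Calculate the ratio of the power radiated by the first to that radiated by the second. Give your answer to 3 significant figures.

With equal areas, P₁/P₂ = (T₁/T₂)⁴ = (1749/2953)⁴ = 0.123.

P₁/P₂ ≈ 0.123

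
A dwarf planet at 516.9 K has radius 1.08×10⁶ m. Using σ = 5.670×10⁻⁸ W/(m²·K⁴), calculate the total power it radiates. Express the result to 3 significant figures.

Surface area A = 4πR² = 4π(1.08×10⁶ m)² = 1.46574×10¹³ m².
P = σAT⁴ = 5.670×10⁻⁸ × 1.46574×10¹³ × (516.9)⁴ = 5.93×10¹⁶ W.

P ≈ 5.93×10¹⁶ W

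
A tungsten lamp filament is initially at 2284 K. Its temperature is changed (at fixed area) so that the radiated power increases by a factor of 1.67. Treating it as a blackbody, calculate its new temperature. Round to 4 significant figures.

T₂ ≈ 2596 K

P ∝ T⁴, so T₂/T₁ = (P₂/P₁)^(1/4) = (1.67)^(1/4) = 1.13679.
T₂ = 2284 × 1.13679 = 2596 K.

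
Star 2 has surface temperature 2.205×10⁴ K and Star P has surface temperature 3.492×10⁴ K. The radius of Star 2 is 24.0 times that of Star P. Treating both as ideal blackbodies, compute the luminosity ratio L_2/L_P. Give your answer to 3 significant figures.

L ∝ R²T⁴, so L_2/L_P = (R_2/R_P)²(T_2/T_P)⁴ = (24.0)² × (2.205×10⁴/3.492×10⁴)⁴ = 576 × 0.158978 = 91.6.

L_2/L_P ≈ 91.6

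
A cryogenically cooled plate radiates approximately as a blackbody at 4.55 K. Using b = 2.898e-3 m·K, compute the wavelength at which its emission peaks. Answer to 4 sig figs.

Wien's displacement law: λ_max = b/T = (2.898×10⁻³ m·K)/(4.55 K) = 6.3692×10⁻⁴ m.
That is 0.6369 mm, in the infrared range.

λ_max ≈ 0.6369 mm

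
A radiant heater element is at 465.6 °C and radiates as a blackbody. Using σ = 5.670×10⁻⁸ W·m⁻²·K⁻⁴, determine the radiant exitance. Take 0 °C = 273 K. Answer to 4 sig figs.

I ≈ 1.687×10⁴ W/m²

T = 465.6 °C + 273 = 738.6 K.
Stefan–Boltzmann: I = σT⁴ = 5.670×10⁻⁸ × (738.6)⁴ = 1.687×10⁴ W/m².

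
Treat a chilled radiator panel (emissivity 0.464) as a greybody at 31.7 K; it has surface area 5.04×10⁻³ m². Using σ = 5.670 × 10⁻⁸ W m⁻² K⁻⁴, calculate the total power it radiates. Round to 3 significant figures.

Area A = 5.04×10⁻³ m².
P = εσAT⁴ = 0.464 × 5.670×10⁻⁸ × 5.04×10⁻³ × (31.7)⁴ = 1.34×10⁻⁴ W.

P ≈ 1.34×10⁻⁴ W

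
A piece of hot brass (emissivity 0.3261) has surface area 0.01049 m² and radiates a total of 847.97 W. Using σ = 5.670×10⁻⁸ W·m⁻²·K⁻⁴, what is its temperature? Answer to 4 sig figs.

T ≈ 1446 K

Area A = 0.01049 m².
P = εσAT⁴ ⇒ T = (P/(εσA))^(1/4) = (847.97/(0.3261×5.670×10⁻⁸×0.01049))^(1/4) = 1446 K.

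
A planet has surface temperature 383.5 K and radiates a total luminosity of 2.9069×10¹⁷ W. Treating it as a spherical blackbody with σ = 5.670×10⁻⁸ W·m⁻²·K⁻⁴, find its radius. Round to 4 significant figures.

L = 4πR²σT⁴ ⇒ R = √(L/(4πσT⁴)).
σT⁴ = 1226.43 W/m², so R = √(2.9069×10¹⁷/(4π×1226.43)) = 4.343×10⁶ m.

R ≈ 4.343×10⁶ m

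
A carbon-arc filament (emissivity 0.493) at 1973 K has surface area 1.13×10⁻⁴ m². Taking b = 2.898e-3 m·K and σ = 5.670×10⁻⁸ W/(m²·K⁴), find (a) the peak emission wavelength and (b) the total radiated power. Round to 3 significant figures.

λ_max ≈ 1.47 μm; P ≈ 47.9 W

(a) λ_max = b/T = 2.898×10⁻³/1973 = 1.469×10⁻⁶ m = 1.47 μm.
Area A = 1.13×10⁻⁴ m².
(b) P = εσAT⁴ = 0.493×5.670×10⁻⁸×1.13×10⁻⁴×(1973)⁴ = 47.9 W.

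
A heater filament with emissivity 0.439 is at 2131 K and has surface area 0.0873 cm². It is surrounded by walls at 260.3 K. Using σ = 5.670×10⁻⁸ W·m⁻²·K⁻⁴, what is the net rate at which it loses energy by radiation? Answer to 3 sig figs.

Area A = 0.0873 cm² = 8.73×10⁻⁶ m².
Net radiated power P_net = εσA(T⁴ − T₀⁴) = 0.439×5.670×10⁻⁸×8.73×10⁻⁶×(2131⁴ − 260.3⁴).
T⁴ − T₀⁴ = 2.06221×10¹³ − 4.59089×10⁹ = 2.06175×10¹³ K⁴, so P_net = 4.48 W.

Net loss ≈ 4.48 W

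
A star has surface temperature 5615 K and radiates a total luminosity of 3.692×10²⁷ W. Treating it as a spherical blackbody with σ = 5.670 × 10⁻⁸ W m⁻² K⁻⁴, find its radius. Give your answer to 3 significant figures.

L = 4πR²σT⁴ ⇒ R = √(L/(4πσT⁴)).
σT⁴ = 5.63614×10⁷ W/m², so R = √(3.692×10²⁷/(4π×5.63614×10⁷)) = 2.28×10⁹ m.

R ≈ 2.28×10⁹ m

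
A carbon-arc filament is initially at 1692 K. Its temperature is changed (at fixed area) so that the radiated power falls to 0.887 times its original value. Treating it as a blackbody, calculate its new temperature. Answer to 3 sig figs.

T₂ ≈ 1.64×10³ K

P ∝ T⁴, so T₂/T₁ = (P₂/P₁)^(1/4) = (0.887)^(1/4) = 0.970467.
T₂ = 1692 × 0.970467 = 1.64×10³ K.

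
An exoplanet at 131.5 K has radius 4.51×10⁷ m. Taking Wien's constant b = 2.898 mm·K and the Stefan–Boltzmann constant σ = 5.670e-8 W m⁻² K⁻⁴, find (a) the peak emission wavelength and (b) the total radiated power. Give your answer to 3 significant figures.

(a) λ_max = b/T = 2.898×10⁻³/131.5 = 2.204×10⁻⁵ m = 22.0 μm.
Surface area A = 4πR² = 4π(4.51×10⁷ m)² = 2.55601×10¹⁶ m².
(b) P = σAT⁴ = 5.670×10⁻⁸×2.55601×10¹⁶×(131.5)⁴ = 4.33×10¹⁷ W.

λ_max ≈ 22.0 μm; P ≈ 4.33×10¹⁷ W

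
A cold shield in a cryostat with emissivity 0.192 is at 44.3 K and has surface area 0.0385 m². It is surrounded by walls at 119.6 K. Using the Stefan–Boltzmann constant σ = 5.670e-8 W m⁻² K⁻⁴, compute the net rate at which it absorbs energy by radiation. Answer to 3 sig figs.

Area A = 0.0385 m².
Net radiated power P_net = εσA(T⁴ − T₀⁴) = 0.192×5.670×10⁻⁸×0.0385×(44.3⁴ − 119.6⁴).
T⁴ − T₀⁴ = 3.85137×10⁶ − 2.04609×10⁸ = -2.00758×10⁸ K⁴, so P_net = -0.0841 W — negative, meaning a net gain of 0.0841 W.

Net gain ≈ 0.0841 W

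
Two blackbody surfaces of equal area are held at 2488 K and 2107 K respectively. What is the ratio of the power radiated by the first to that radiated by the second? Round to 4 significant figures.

P₁/P₂ ≈ 1.944

With equal areas, P₁/P₂ = (T₁/T₂)⁴ = (2488/2107)⁴ = 1.944.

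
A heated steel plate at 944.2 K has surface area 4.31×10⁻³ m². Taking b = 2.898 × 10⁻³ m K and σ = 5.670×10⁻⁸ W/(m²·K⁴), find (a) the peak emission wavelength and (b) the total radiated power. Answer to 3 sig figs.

(a) λ_max = b/T = 2.898×10⁻³/944.2 = 3.069×10⁻⁶ m = 3.07 μm.
Area A = 4.31×10⁻³ m².
(b) P = σAT⁴ = 5.670×10⁻⁸×4.31×10⁻³×(944.2)⁴ = 194 W.

λ_max ≈ 3.07 μm; P ≈ 194 W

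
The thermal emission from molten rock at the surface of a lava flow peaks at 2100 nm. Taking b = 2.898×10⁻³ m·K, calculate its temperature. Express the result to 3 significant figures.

T ≈ 1.38×10³ K

Wien's law gives T = b/λ_max = (2.898×10⁻³ m·K)/(2.100×10⁻⁶ m) = 1.38×10³ K.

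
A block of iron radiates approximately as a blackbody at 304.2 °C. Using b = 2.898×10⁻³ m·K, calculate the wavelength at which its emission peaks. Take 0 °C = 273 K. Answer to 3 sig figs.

λ_max ≈ 5.02 μm

T = 304.2 °C + 273 = 577.2 K.
Wien's displacement law: λ_max = b/T = (2.898×10⁻³ m·K)/(577.2 K) = 5.021×10⁻⁶ m.
That is 5.02 μm, in the infrared range.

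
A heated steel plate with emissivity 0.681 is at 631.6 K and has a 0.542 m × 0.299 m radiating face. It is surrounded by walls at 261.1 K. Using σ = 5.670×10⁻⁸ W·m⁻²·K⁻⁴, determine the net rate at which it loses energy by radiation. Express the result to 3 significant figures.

Area A = 0.542 × 0.299 = 0.162058 m².
Net radiated power P_net = εσA(T⁴ − T₀⁴) = 0.681×5.670×10⁻⁸×0.162058×(631.6⁴ − 261.1⁴).
T⁴ − T₀⁴ = 1.59136×10¹¹ − 4.64759×10⁹ = 1.54488×10¹¹ K⁴, so P_net = 967 W.

Net loss ≈ 967 W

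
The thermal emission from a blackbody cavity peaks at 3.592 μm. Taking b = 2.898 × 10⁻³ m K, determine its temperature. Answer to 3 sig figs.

T ≈ 807 K

Wien's law gives T = b/λ_max = (2.898×10⁻³ m·K)/(3.592×10⁻⁶ m) = 807 K.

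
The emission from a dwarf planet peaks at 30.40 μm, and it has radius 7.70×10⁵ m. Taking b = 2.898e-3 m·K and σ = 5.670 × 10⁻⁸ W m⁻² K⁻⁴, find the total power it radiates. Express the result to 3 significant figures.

Wien's law: T = b/λ_max = 2.898×10⁻³/3.040×10⁻⁵ = 95.3289 K.
Surface area A = 4πR² = 4π(7.70×10⁵ m)² = 7.45060×10¹² m².
Then P = σAT⁴ = 5.670×10⁻⁸×7.45060×10¹²×(95.3289)⁴ = 3.49×10¹³ W.

P ≈ 3.49×10¹³ W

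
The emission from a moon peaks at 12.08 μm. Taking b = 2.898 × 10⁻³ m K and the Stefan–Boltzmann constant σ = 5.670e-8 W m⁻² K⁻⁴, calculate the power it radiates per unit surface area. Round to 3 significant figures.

Wien's law: T = b/λ_max = 2.898×10⁻³/1.208×10⁻⁵ = 239.901 K.
Then I = σT⁴ = 5.670×10⁻⁸×(239.901)⁴ = 188 W/m².

I ≈ 188 W/m²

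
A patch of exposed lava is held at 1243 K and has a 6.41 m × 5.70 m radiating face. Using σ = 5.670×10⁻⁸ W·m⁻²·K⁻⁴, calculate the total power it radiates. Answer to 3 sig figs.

Area A = 6.41 × 5.70 = 36.537 m².
P = σAT⁴ = 5.670×10⁻⁸ × 36.537 × (1243)⁴ = 4.95×10⁶ W.

P ≈ 4.95×10⁶ W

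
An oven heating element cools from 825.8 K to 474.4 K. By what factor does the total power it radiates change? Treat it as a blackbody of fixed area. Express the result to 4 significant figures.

P₂/P₁ ≈ 0.1089

P ∝ T⁴, so P₂/P₁ = (T₂/T₁)⁴ = (474.4/825.8)⁴ = (0.574473)⁴ = 0.1089.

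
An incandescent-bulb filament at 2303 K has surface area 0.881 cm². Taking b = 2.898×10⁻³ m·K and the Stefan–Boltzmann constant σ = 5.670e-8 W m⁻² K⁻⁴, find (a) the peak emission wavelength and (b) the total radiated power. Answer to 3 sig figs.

(a) λ_max = b/T = 2.898×10⁻³/2303 = 1.258×10⁻⁶ m = 1.26×10³ nm.
Area A = 0.881 cm² = 8.81×10⁻⁵ m².
(b) P = σAT⁴ = 5.670×10⁻⁸×8.81×10⁻⁵×(2303)⁴ = 141 W.

λ_max ≈ 1.26×10³ nm; P ≈ 141 W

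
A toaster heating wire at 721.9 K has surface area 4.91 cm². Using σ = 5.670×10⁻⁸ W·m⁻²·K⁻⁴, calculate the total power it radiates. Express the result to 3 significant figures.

P ≈ 7.56 W

Area A = 4.91 cm² = 4.91×10⁻⁴ m².
P = σAT⁴ = 5.670×10⁻⁸ × 4.91×10⁻⁴ × (721.9)⁴ = 7.56 W.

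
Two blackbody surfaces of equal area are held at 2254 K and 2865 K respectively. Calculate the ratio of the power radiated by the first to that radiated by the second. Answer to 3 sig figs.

With equal areas, P₁/P₂ = (T₁/T₂)⁴ = (2254/2865)⁴ = 0.383.

P₁/P₂ ≈ 0.383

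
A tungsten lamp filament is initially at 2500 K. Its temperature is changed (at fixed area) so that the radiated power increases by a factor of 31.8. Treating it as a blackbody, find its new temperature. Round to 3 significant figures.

P ∝ T⁴, so T₂/T₁ = (P₂/P₁)^(1/4) = (31.8)^(1/4) = 2.37469.
T₂ = 2500 × 2.37469 = 5.94×10³ K.

T₂ ≈ 5.94×10³ K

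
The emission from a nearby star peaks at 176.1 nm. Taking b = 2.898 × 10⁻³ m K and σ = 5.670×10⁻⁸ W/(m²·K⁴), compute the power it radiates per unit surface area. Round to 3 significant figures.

Wien's law: T = b/λ_max = 2.898×10⁻³/1.761×10⁻⁷ = 16456.6 K.
Then I = σT⁴ = 5.670×10⁻⁸×(16456.6)⁴ = 4.16×10⁹ W/m².

I ≈ 4.16×10⁹ W/m²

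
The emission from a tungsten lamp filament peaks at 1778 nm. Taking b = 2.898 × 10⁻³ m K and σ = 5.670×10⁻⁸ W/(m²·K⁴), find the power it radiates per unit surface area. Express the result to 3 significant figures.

I ≈ 4.00×10⁵ W/m²

Wien's law: T = b/λ_max = 2.898×10⁻³/1.778×10⁻⁶ = 1629.92 K.
Then I = σT⁴ = 5.670×10⁻⁸×(1629.92)⁴ = 4.00×10⁵ W/m².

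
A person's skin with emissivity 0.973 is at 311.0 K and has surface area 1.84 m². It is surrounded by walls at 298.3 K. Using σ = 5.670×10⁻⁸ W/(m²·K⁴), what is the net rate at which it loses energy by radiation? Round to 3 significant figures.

Net loss ≈ 146 W

Area A = 1.84 m².
Net radiated power P_net = εσA(T⁴ − T₀⁴) = 0.973×5.670×10⁻⁸×1.84×(311.0⁴ − 298.3⁴).
T⁴ − T₀⁴ = 9.35495×10⁹ − 7.91795×10⁹ = 1.43700×10⁹ K⁴, so P_net = 146 W.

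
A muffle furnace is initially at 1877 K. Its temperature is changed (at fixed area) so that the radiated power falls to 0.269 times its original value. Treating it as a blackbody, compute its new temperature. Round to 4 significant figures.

T₂ ≈ 1352 K

P ∝ T⁴, so T₂/T₁ = (P₂/P₁)^(1/4) = (0.269)^(1/4) = 0.720175.
T₂ = 1877 × 0.720175 = 1352 K.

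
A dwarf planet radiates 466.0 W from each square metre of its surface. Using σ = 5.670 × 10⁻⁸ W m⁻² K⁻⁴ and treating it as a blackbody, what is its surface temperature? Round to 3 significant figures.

T ≈ 301 K

I = σT⁴, so T = (I/σ)^(1/4) = (466.0/(5.670×10⁻⁸))^(1/4) = 301 K.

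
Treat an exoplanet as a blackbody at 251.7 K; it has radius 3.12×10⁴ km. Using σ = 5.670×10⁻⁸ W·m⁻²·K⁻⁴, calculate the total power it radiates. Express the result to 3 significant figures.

P ≈ 2.78×10¹⁸ W

Surface area A = 4πR² = 4π(3.12×10⁷ m)² = 1.22326×10¹⁶ m².
P = σAT⁴ = 5.670×10⁻⁸ × 1.22326×10¹⁶ × (251.7)⁴ = 2.78×10¹⁸ W.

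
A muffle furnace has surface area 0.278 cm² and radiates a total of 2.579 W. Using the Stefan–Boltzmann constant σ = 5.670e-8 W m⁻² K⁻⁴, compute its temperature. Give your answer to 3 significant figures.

T ≈ 1.13×10³ K

Area A = 0.278 cm² = 2.78×10⁻⁵ m².
P = σAT⁴ ⇒ T = (P/(σA))^(1/4) = (2.579/(5.670×10⁻⁸×2.78×10⁻⁵))^(1/4) = 1.13×10³ K.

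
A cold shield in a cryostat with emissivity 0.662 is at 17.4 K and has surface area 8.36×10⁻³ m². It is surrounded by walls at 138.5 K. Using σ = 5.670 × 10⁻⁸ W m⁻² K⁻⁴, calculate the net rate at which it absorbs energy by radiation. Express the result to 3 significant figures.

Area A = 8.36×10⁻³ m².
Net radiated power P_net = εσA(T⁴ − T₀⁴) = 0.662×5.670×10⁻⁸×8.36×10⁻³×(17.4⁴ − 138.5⁴).
T⁴ − T₀⁴ = 91663.6 − 3.67959×10⁸ = -3.67867×10⁸ K⁴, so P_net = -0.115 W — negative, meaning a net gain of 0.115 W.

Net gain ≈ 0.115 W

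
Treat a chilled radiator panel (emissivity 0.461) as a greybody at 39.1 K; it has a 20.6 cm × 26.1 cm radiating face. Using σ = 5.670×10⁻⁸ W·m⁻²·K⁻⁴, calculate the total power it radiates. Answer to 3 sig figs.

P ≈ 3.28×10⁻³ W

Area A = 0.206 × 0.261 = 0.053766 m².
P = εσAT⁴ = 0.461 × 5.670×10⁻⁸ × 0.053766 × (39.1)⁴ = 3.28×10⁻³ W.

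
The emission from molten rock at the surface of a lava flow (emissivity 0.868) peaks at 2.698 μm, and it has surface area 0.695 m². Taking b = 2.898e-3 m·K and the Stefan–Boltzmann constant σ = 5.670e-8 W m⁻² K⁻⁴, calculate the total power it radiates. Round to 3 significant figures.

Wien's law: T = b/λ_max = 2.898×10⁻³/2.698×10⁻⁶ = 1074.13 K.
Area A = 0.695 m².
Then P = εσAT⁴ = 0.868×5.670×10⁻⁸×0.695×(1074.13)⁴ = 4.55×10⁴ W.

P ≈ 4.55×10⁴ W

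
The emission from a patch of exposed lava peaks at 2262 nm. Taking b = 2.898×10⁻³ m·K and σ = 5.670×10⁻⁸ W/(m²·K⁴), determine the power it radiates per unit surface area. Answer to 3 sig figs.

I ≈ 1.53×10⁵ W/m²

Wien's law: T = b/λ_max = 2.898×10⁻³/2.262×10⁻⁶ = 1281.17 K.
Then I = σT⁴ = 5.670×10⁻⁸×(1281.17)⁴ = 1.53×10⁵ W/m².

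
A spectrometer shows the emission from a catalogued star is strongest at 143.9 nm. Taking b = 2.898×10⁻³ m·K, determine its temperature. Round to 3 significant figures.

Wien's law gives T = b/λ_max = (2.898×10⁻³ m·K)/(1.439×10⁻⁷ m) = 2.01×10⁴ K.

T ≈ 2.01×10⁴ K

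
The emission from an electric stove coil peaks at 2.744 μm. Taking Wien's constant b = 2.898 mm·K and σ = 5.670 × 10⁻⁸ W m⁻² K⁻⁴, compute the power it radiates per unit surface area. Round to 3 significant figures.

Wien's law: T = b/λ_max = 2.898×10⁻³/2.744×10⁻⁶ = 1056.12 K.
Then I = σT⁴ = 5.670×10⁻⁸×(1056.12)⁴ = 7.05×10⁴ W/m².

I ≈ 7.05×10⁴ W/m²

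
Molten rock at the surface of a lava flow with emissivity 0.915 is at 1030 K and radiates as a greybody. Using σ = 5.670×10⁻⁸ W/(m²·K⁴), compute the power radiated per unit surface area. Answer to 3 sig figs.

Stefan–Boltzmann: I = εσT⁴ = 0.915 × 5.670×10⁻⁸ × (1030)⁴ = 5.84×10⁴ W/m².

I ≈ 5.84×10⁴ W/m²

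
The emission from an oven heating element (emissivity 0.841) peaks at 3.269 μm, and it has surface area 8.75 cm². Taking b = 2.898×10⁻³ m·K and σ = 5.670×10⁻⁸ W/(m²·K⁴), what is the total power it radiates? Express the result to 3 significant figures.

P ≈ 25.8 W

Wien's law: T = b/λ_max = 2.898×10⁻³/3.269×10⁻⁶ = 886.510 K.
Area A = 8.75 cm² = 8.75×10⁻⁴ m².
Then P = εσAT⁴ = 0.841×5.670×10⁻⁸×8.75×10⁻⁴×(886.510)⁴ = 25.8 W.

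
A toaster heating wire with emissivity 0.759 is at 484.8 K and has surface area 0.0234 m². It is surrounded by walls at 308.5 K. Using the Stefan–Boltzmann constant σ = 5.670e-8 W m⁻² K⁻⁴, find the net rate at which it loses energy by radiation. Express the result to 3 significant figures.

Area A = 0.0234 m².
Net radiated power P_net = εσA(T⁴ − T₀⁴) = 0.759×5.670×10⁻⁸×0.0234×(484.8⁴ − 308.5⁴).
T⁴ − T₀⁴ = 5.52396×10¹⁰ − 9.05776×10⁹ = 4.61818×10¹⁰ K⁴, so P_net = 46.5 W.

Net loss ≈ 46.5 W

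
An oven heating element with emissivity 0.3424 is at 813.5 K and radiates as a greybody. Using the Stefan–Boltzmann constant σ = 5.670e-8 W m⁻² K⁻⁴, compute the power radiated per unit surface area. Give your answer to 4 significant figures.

I ≈ 8503 W/m²

Stefan–Boltzmann: I = εσT⁴ = 0.3424 × 5.670×10⁻⁸ × (813.5)⁴ = 8503 W/m².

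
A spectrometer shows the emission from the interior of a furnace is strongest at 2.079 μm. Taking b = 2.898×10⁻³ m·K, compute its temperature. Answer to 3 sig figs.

Wien's law gives T = b/λ_max = (2.898×10⁻³ m·K)/(2.079×10⁻⁶ m) = 1.39×10³ K.

T ≈ 1.39×10³ K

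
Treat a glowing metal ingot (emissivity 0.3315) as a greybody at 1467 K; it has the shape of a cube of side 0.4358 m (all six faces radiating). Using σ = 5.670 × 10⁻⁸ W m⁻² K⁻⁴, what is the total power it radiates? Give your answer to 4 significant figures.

P ≈ 9.920×10⁴ W

Area A = 6s² = 6×(0.4358 m)² = 1.13953 m².
P = εσAT⁴ = 0.3315 × 5.670×10⁻⁸ × 1.13953 × (1467)⁴ = 9.920×10⁴ W.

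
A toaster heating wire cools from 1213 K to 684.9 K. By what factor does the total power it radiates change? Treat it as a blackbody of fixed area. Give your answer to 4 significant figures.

P ∝ T⁴, so P₂/P₁ = (T₂/T₁)⁴ = (684.9/1213)⁴ = (0.564633)⁴ = 0.1016.

P₂/P₁ ≈ 0.1016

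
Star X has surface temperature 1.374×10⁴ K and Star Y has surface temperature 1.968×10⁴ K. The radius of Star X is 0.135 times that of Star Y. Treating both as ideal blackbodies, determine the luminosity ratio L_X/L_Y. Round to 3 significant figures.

L ∝ R²T⁴, so L_X/L_Y = (R_X/R_Y)²(T_X/T_Y)⁴ = (0.135)² × (1.374×10⁴/1.968×10⁴)⁴ = 0.018225 × 0.237600 = 4.33×10⁻³.

L_X/L_Y ≈ 4.33×10⁻³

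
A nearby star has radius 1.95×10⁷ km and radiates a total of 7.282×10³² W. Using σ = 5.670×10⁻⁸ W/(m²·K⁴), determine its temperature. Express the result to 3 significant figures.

Surface area A = 4πR² = 4π(1.95×10¹⁰ m)² = 4.77836×10²¹ m².
P = σAT⁴ ⇒ T = (P/(σA))^(1/4) = (7.282×10³²/(5.670×10⁻⁸×4.77836×10²¹))^(1/4) = 4.05×10⁴ K.

T ≈ 4.05×10⁴ K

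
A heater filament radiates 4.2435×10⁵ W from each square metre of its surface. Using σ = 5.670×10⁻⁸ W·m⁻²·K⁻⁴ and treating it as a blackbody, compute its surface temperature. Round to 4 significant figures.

I = σT⁴, so T = (I/σ)^(1/4) = (4.2435×10⁵/(5.670×10⁻⁸))^(1/4) = 1654 K.

T ≈ 1654 K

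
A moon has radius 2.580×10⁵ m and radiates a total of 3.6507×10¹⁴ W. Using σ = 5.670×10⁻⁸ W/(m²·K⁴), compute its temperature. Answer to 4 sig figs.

T ≈ 296.2 K

Surface area A = 4πR² = 4π(2.580×10⁵ m)² = 8.36468×10¹¹ m².
P = σAT⁴ ⇒ T = (P/(σA))^(1/4) = (3.6507×10¹⁴/(5.670×10⁻⁸×8.36468×10¹¹))^(1/4) = 296.2 K.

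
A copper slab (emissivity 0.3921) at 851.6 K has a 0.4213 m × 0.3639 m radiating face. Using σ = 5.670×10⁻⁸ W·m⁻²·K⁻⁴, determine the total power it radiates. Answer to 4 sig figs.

P ≈ 1793 W

Area A = 0.4213 × 0.3639 = 0.153311 m².
P = εσAT⁴ = 0.3921 × 5.670×10⁻⁸ × 0.153311 × (851.6)⁴ = 1793 W.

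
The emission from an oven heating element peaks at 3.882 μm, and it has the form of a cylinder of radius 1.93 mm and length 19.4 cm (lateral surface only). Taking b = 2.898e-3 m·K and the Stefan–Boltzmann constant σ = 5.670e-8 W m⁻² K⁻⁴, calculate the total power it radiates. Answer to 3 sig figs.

Wien's law: T = b/λ_max = 2.898×10⁻³/3.882×10⁻⁶ = 746.522 K.
Lateral area A = 2πrL = 2π×1.93×10⁻³×0.194 = 2.35255×10⁻³ m².
Then P = σAT⁴ = 5.670×10⁻⁸×2.35255×10⁻³×(746.522)⁴ = 41.4 W.

P ≈ 41.4 W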